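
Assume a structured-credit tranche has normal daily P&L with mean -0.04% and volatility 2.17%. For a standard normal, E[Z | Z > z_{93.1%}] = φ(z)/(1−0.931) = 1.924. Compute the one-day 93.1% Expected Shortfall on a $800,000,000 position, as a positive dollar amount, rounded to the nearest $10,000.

$33,720,000

ES = −(-0.04%) + 2.17% × 1.924 = 4.215%.
On $800,000,000: 0.04215 × $800,000,000 = $33,720,000.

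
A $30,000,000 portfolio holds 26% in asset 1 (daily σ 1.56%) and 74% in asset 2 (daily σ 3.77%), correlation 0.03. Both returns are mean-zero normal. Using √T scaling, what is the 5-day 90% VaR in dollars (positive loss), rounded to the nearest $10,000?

σ_p = √(0.26²·1.56² + 0.74²·3.77² + 2·0.03·0.26·0.74·1.56·3.77) = 2.831%.
σ_{5d} = 2.831% × √5 = 6.330%.
z(90%) = 1.282.
VaR = 1.282 × 6.330% = 8.115%; on $30,000,000 that is $2,434,500.

$2,430,000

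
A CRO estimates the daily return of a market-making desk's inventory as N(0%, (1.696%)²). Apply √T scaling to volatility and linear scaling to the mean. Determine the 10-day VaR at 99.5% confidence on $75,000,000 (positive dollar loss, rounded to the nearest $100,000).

$10,400,000

At 99.5%, z = 2.576.
σ_{10d} = 1.696% × √10 = 5.363%.
VaR = 2.576 × 5.363% = 13.815%.
On $75,000,000: 0.13815 × $75,000,000 = $10,361,250.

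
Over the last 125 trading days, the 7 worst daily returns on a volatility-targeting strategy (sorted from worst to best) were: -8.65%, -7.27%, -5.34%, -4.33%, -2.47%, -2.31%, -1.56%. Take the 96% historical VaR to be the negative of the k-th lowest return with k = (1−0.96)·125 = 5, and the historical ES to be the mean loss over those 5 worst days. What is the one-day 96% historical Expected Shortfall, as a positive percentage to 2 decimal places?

5.61%

The 5 worst returns sum to -28.06%.
ES = −(-28.06%) / 5 = 5.612% ≈ 5.61%.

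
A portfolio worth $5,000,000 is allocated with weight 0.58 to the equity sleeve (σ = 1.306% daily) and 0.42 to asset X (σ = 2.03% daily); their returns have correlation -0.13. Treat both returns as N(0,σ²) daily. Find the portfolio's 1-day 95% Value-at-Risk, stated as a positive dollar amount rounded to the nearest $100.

$87,500

σ_p² = 0.58²·1.306² + 0.42²·2.03² + 2·-0.13·0.58·0.42·1.306·2.03 = 1.1328 (%²).
σ_p = √1.1328 = 1.064%.
At 95%, z = 1.645.
VaR = 1.645 × 1.064% = 1.750%; on $5,000,000 that is $87,500.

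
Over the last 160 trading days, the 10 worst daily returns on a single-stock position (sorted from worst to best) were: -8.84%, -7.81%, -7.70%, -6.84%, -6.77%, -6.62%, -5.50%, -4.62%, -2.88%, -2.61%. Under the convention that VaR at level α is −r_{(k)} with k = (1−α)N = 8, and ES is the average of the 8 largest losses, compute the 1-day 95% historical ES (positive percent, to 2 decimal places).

6.84%

The 8 worst returns sum to -54.70%.
ES = −(-54.70%) / 8 = 6.8375% ≈ 6.84%.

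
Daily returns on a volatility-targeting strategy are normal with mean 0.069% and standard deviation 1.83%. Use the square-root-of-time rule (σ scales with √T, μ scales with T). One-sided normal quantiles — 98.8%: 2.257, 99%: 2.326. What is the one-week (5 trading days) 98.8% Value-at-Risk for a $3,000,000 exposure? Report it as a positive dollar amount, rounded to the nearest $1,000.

$267,000

σ_{5d} = 1.83% × √5 = 4.092%; μ_{5d} = 5 × 0.069% = 0.345%.
VaR = −(0.345%) + 2.257 × 4.092% = 8.891%.
On $3,000,000: 0.08891 × $3,000,000 = $266,730.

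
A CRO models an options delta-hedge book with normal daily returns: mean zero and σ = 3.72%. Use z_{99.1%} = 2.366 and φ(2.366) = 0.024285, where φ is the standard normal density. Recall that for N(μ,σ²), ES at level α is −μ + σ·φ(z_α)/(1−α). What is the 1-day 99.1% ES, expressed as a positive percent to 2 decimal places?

Tail multiplier: φ(z)/(1−α) = 0.024285 / 0.009 = 2.698.
ES = 3.72% × 2.698 = 10.037%.

10.04%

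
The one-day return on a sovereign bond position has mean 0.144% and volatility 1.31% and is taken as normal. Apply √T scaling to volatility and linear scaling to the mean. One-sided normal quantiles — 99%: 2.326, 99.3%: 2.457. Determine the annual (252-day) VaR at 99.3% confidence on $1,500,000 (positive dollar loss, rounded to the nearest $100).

σ_{252d} = 1.31% × √252 = 20.796%; μ_{252d} = 252 × 0.144% = 36.288%.
VaR = −(36.288%) + 2.457 × 20.796% = 14.808%.
On $1,500,000: 0.14808 × $1,500,000 = $222,120.

$222,100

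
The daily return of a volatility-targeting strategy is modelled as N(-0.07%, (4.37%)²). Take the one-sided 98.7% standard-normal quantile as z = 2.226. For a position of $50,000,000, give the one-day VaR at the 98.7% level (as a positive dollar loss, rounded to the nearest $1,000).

$4,899,000

VaR = −μ + z·σ = −(-0.07%) + 2.226 × 4.37% = 9.798%.
On $50,000,000: 0.09798 × $50,000,000 = $4,899,000.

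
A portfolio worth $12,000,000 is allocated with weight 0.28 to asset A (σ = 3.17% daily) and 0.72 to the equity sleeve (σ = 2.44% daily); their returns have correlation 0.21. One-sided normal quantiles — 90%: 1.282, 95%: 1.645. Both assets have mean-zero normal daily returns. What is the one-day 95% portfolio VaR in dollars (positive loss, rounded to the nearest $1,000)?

σ_p² = 0.28²·3.17² + 0.72²·2.44² + 2·0.21·0.28·0.72·3.17·2.44 = 4.5291 (%²).
σ_p = √4.5291 = 2.128%.
VaR = 1.645 × 2.128% = 3.501%; on $12,000,000 that is $420,120.

$420,000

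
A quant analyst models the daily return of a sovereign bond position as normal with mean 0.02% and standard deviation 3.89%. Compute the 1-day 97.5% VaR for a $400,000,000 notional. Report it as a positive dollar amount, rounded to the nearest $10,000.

At 97.5% one-sided, z = 1.960.
VaR = −μ + z·σ = −(0.02%) + 1.960 × 3.89% = 7.604%.
On $400,000,000: 0.07604 × $400,000,000 = $30,416,000.

$30,420,000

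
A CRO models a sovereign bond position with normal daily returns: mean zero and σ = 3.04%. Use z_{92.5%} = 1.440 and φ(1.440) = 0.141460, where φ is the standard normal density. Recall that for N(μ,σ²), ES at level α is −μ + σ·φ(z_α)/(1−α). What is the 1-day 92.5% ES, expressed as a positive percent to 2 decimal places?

5.73%

Tail multiplier: φ(z)/(1−α) = 0.141460 / 0.075 = 1.886.
ES = 3.04% × 1.886 = 5.733%.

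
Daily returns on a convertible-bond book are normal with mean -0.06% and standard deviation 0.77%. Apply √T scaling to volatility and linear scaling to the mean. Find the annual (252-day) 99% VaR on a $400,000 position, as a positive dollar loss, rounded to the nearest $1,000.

$174,000

At 99%, z = 2.326.
σ_{252d} = 0.77% × √252 = 12.223%; μ_{252d} = 252 × -0.06% = -15.120%.
VaR = −(-15.120%) + 2.326 × 12.223% = 43.551%.
On $400,000: 0.43551 × $400,000 = $174,204.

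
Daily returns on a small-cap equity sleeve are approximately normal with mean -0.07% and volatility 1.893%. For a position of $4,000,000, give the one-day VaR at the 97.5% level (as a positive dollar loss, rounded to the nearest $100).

$151,200

At 97.5% one-sided, z = 1.960.
VaR = −μ + z·σ = −(-0.07%) + 1.960 × 1.893% = 3.780%.
On $4,000,000: 0.03780 × $4,000,000 = $151,200.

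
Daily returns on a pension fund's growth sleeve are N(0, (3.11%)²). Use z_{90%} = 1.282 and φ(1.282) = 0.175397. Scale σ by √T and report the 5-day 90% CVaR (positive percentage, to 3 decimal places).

σ_{5d} = 3.11% × √5 = 6.954%.
ES multiplier = φ(z)/(1−α) = 0.175397/0.1 = 1.754.
ES = 6.954% × 1.754 = 12.197%.

12.197%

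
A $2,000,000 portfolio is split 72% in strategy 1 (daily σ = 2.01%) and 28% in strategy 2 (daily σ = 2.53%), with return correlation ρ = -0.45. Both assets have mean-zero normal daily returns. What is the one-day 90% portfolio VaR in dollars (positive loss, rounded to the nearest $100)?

$33,200

σ_p² = 0.72²·2.01² + 0.28²·2.53² + 2·-0.45·0.72·0.28·2.01·2.53 = 1.6735 (%²).
σ_p = √1.6735 = 1.294%.
At 90%, z = 1.282.
VaR = 1.282 × 1.294% = 1.659%; on $2,000,000 that is $33,180.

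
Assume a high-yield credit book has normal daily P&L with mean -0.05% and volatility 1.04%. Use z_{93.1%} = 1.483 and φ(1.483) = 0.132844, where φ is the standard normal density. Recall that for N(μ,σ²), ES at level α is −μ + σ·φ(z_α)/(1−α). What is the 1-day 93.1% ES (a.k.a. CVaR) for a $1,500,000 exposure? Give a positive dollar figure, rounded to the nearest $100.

Tail multiplier: φ(z)/(1−α) = 0.132844 / 0.069 = 1.925.
ES = −(-0.05%) + 1.04% × 1.925 = 2.052%.
On $1,500,000: 0.02052 × $1,500,000 = $30,780.

$30,800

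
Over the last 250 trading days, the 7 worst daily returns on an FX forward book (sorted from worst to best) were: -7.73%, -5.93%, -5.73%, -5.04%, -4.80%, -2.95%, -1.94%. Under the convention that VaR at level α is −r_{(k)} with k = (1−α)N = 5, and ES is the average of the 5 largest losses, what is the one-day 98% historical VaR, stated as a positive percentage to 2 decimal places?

k = 5; the 5th lowest return is -4.80%, so VaR = 4.80%.

4.80%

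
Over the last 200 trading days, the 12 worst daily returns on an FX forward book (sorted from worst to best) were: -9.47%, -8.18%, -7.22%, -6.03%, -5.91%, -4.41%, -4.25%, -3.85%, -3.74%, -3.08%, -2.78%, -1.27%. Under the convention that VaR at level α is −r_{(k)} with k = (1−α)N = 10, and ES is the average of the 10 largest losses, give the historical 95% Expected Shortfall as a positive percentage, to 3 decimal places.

The 10 worst returns sum to -56.14%.
ES = −(-56.14%) / 10 = 5.614%.

5.614%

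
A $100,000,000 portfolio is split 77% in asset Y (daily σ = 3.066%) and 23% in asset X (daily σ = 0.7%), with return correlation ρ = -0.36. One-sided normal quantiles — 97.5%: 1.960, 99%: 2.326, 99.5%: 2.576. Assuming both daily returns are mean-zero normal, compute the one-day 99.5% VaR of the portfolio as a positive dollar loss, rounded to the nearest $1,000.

σ_p² = 0.77²·3.066² + 0.23²·0.7² + 2·-0.36·0.77·0.23·3.066·0.7 = 5.3257 (%²).
σ_p = √5.3257 = 2.308%.
VaR = 2.576 × 2.308% = 5.945%; on $100,000,000 that is $5,945,000.

$5,945,000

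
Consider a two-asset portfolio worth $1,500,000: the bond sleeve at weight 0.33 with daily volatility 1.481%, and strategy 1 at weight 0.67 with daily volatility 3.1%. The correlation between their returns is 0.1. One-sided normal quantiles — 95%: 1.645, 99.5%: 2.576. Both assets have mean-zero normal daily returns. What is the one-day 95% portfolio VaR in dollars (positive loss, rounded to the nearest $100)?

$53,800

σ_p² = 0.33²·1.481² + 0.67²·3.1² + 2·0.1·0.33·0.67·1.481·3.1 = 4.7558 (%²).
σ_p = √4.7558 = 2.181%.
VaR = 1.645 × 2.181% = 3.588%; on $1,500,000 that is $53,820.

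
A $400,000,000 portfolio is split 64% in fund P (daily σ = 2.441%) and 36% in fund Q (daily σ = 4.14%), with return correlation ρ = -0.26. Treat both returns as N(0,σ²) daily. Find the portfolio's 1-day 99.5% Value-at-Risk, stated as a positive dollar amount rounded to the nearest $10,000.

σ_p² = 0.64²·2.441² + 0.36²·4.14² + 2·-0.26·0.64·0.36·2.441·4.14 = 3.4511 (%²).
σ_p = √3.4511 = 1.858%.
At 99.5%, z = 2.576.
VaR = 2.576 × 1.858% = 4.786%; on $400,000,000 that is $19,144,000.

$19,140,000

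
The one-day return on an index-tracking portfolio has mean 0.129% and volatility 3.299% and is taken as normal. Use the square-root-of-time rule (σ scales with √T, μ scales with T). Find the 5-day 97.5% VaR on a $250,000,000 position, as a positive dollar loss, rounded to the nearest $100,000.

$34,500,000

At 97.5%, z = 1.960.
σ_{5d} = 3.299% × √5 = 7.377%; μ_{5d} = 5 × 0.129% = 0.645%.
VaR = −(0.645%) + 1.960 × 7.377% = 13.814%.
On $250,000,000: 0.13814 × $250,000,000 = $34,535,000.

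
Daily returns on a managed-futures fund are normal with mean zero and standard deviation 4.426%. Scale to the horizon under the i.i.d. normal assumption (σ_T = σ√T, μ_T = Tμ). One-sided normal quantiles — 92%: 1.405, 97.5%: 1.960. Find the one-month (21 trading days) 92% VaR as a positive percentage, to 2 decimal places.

σ_{21d} = 4.426% × √21 = 20.282%.
VaR = 1.405 × 20.282% = 28.496%.

28.50%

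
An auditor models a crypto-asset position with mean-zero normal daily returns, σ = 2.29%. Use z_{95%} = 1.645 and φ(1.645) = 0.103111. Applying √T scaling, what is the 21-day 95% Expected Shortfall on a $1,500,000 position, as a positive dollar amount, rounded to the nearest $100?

$324,600

σ_{21d} = 2.29% × √21 = 10.494%.
ES multiplier = φ(z)/(1−α) = 0.103111/0.05 = 2.062.
ES = 10.494% × 2.062 = 21.639%; on $1,500,000: $324,585.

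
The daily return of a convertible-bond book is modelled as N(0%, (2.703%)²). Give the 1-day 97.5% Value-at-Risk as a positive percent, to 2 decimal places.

At 97.5% one-sided, z = 1.960.
VaR = z·σ = 1.960 × 2.703% = 5.298%.

5.30%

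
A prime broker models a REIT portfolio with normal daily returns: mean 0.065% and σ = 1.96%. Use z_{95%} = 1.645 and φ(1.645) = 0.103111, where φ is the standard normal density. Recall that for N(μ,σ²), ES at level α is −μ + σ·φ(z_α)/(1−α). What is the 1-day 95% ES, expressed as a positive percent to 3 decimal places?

Tail multiplier: φ(z)/(1−α) = 0.103111 / 0.05 = 2.062.
ES = −(0.065%) + 1.96% × 2.062 = 3.977%.

3.977%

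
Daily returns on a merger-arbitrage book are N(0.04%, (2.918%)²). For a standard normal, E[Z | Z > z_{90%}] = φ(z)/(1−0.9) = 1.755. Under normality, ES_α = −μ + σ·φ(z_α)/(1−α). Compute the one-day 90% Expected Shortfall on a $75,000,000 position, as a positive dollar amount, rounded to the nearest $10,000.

ES = −(0.04%) + 2.918% × 1.755 = 5.081%.
On $75,000,000: 0.05081 × $75,000,000 = $3,810,750.

$3,810,000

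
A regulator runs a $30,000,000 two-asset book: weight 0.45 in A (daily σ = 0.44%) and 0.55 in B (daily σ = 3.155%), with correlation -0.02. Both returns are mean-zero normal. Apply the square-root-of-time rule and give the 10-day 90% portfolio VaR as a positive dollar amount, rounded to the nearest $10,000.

$2,120,000

σ_p = √(0.45²·0.44² + 0.55²·3.155² + 2·-0.02·0.45·0.55·0.44·3.155) = 1.743%.
σ_{10d} = 1.743% × √10 = 5.512%.
z(90%) = 1.282.
VaR = 1.282 × 5.512% = 7.066%; on $30,000,000 that is $2,119,800.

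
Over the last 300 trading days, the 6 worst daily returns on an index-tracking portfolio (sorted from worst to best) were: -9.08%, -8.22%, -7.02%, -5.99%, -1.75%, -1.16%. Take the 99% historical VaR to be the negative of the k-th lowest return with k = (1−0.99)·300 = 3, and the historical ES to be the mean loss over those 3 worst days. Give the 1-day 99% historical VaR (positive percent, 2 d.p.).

7.02%

k = 3; the 3rd lowest return is -7.02%, so VaR = 7.02%.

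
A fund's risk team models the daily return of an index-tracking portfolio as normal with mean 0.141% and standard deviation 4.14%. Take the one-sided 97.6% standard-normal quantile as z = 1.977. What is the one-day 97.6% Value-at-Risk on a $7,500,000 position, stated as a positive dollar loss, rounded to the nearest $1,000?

$603,000

VaR = −μ + z·σ = −(0.141%) + 1.977 × 4.14% = 8.044%.
On $7,500,000: 0.08044 × $7,500,000 = $603,300.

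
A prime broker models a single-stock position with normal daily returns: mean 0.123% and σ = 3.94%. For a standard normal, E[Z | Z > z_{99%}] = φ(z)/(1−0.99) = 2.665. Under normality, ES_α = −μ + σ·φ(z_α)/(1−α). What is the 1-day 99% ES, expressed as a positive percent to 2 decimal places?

10.38%

ES = −(0.123%) + 3.94% × 2.665 = 10.377%.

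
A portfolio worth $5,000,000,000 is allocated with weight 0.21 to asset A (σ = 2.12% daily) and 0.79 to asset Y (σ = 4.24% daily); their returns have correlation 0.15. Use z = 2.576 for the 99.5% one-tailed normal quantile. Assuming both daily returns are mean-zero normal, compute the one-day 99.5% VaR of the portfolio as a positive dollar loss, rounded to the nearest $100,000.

σ_p² = 0.21²·2.12² + 0.79²·4.24² + 2·0.15·0.21·0.79·2.12·4.24 = 11.8654 (%²).
σ_p = √11.8654 = 3.445%.
VaR = 2.576 × 3.445% = 8.874%; on $5,000,000,000 that is $443,700,000.

$443,700,000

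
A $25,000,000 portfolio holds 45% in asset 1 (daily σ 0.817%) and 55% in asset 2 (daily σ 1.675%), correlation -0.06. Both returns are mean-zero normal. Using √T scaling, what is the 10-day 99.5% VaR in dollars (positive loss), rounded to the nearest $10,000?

$1,980,000

σ_p = √(0.45²·0.817² + 0.55²·1.675² + 2·-0.06·0.45·0.55·0.817·1.675) = 0.971%.
σ_{10d} = 0.971% × √10 = 3.071%.
z(99.5%) = 2.576.
VaR = 2.576 × 3.071% = 7.911%; on $25,000,000 that is $1,977,750.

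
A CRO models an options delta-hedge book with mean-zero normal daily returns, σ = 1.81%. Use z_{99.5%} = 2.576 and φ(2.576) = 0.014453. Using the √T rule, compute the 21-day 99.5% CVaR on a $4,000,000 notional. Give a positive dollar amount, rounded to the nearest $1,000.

$959,000

σ_{21d} = 1.81% × √21 = 8.294%.
ES multiplier = φ(z)/(1−α) = 0.014453/0.005 = 2.891.
ES = 8.294% × 2.891 = 23.978%; on $4,000,000: $959,120.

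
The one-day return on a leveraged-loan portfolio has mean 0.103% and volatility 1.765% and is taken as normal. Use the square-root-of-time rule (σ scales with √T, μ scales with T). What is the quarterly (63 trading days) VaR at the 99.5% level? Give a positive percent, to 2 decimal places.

29.60%

At 99.5%, z = 2.576.
σ_{63d} = 1.765% × √63 = 14.009%; μ_{63d} = 63 × 0.103% = 6.489%.
VaR = −(6.489%) + 2.576 × 14.009% = 29.598%.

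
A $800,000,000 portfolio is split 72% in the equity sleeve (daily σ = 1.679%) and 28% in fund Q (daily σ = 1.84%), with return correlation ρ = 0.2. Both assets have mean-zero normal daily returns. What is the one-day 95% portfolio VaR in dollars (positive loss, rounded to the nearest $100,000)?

$18,500,000

σ_p² = 0.72²·1.679² + 0.28²·1.84² + 2·0.2·0.72·0.28·1.679·1.84 = 1.9759 (%²).
σ_p = √1.9759 = 1.406%.
At 95%, z = 1.645.
VaR = 1.645 × 1.406% = 2.313%; on $800,000,000 that is $18,504,000.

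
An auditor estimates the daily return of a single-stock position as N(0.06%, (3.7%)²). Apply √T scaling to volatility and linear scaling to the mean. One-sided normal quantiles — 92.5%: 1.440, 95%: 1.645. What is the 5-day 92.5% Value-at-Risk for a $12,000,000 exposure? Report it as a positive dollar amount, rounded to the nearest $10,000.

σ_{5d} = 3.7% × √5 = 8.273%; μ_{5d} = 5 × 0.06% = 0.300%.
VaR = −(0.300%) + 1.440 × 8.273% = 11.613%.
On $12,000,000: 0.11613 × $12,000,000 = $1,393,560.

$1,390,000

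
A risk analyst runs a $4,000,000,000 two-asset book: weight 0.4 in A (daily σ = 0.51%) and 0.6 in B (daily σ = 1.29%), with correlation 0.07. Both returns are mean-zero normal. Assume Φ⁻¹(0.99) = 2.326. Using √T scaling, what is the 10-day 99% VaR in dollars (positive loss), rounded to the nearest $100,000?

σ_p = √(0.4²·0.51² + 0.6²·1.29² + 2·0.07·0.4·0.6·0.51·1.29) = 0.814%.
σ_{10d} = 0.814% × √10 = 2.574%.
VaR = 2.326 × 2.574% = 5.987%; on $4,000,000,000 that is $239,480,000.

$239,500,000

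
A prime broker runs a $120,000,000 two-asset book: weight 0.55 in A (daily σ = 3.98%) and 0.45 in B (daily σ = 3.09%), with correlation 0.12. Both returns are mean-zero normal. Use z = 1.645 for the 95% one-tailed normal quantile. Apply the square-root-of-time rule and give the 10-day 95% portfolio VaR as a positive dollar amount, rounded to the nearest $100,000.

$17,000,000

σ_p = √(0.55²·3.98² + 0.45²·3.09² + 2·0.12·0.55·0.45·3.98·3.09) = 2.731%.
σ_{10d} = 2.731% × √10 = 8.636%.
VaR = 1.645 × 8.636% = 14.206%; on $120,000,000 that is $17,047,200.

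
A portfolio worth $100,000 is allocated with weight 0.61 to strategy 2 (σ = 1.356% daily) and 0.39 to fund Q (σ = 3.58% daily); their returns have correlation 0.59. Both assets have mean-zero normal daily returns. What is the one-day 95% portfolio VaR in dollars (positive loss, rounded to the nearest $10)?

σ_p² = 0.61²·1.356² + 0.39²·3.58² + 2·0.59·0.61·0.39·1.356·3.58 = 3.9963 (%²).
σ_p = √3.9963 = 1.999%.
At 95%, z = 1.645.
VaR = 1.645 × 1.999% = 3.288%; on $100,000 that is $3,288.

$3,290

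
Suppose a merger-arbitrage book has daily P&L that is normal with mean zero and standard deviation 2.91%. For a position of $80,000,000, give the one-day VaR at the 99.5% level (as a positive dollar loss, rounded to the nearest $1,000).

At 99.5% one-sided, z = 2.576.
VaR = z·σ = 2.576 × 2.91% = 7.496%.
On $80,000,000: 0.07496 × $80,000,000 = $5,996,800.

$5,997,000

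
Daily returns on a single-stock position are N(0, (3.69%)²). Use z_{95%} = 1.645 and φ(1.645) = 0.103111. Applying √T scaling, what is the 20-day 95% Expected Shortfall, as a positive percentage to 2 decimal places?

34.03%

σ_{20d} = 3.69% × √20 = 16.502%.
ES multiplier = φ(z)/(1−α) = 0.103111/0.05 = 2.062.
ES = 16.502% × 2.062 = 34.027%.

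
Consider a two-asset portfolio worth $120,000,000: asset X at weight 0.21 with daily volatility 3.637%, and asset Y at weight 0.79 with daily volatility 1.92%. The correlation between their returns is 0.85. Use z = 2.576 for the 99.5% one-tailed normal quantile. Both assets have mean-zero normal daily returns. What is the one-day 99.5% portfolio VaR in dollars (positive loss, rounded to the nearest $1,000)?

$6,810,000

σ_p² = 0.21²·3.637² + 0.79²·1.92² + 2·0.85·0.21·0.79·3.637·1.92 = 4.8535 (%²).
σ_p = √4.8535 = 2.203%.
VaR = 2.576 × 2.203% = 5.675%; on $120,000,000 that is $6,810,000.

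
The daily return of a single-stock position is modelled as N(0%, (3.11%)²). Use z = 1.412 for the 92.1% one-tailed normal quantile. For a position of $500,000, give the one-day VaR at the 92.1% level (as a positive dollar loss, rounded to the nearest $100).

$22,000

VaR = z·σ = 1.412 × 3.11% = 4.391%.
On $500,000: 0.04391 × $500,000 = $21,955.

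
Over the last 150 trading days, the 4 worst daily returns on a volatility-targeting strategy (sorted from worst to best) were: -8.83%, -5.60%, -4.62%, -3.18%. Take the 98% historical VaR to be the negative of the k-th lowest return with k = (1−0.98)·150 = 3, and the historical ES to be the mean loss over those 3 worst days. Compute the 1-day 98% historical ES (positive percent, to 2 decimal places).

6.35%

The 3 worst returns sum to -19.05%.
ES = −(-19.05%) / 3 = 6.35%.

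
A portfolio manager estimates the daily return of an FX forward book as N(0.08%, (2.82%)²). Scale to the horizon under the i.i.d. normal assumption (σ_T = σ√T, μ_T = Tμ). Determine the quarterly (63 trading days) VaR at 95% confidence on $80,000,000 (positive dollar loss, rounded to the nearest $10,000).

$25,420,000

At 95%, z = 1.645.
σ_{63d} = 2.82% × √63 = 22.383%; μ_{63d} = 63 × 0.08% = 5.040%.
VaR = −(5.040%) + 1.645 × 22.383% = 31.780%.
On $80,000,000: 0.31780 × $80,000,000 = $25,424,000.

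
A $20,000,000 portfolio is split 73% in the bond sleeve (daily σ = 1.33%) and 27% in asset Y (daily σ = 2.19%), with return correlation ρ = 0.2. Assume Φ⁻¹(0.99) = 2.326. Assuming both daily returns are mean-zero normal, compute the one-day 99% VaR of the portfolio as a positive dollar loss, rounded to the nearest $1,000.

σ_p² = 0.73²·1.33² + 0.27²·2.19² + 2·0.2·0.73·0.27·1.33·2.19 = 1.5219 (%²).
σ_p = √1.5219 = 1.234%.
VaR = 2.326 × 1.234% = 2.870%; on $20,000,000 that is $574,000.

$574,000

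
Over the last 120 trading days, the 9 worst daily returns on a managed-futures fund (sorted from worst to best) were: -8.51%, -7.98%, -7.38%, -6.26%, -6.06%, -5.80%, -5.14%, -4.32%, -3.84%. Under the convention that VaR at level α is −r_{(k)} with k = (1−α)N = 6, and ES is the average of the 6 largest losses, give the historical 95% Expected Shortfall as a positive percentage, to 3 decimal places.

6.998%

The 6 worst returns sum to -41.99%.
ES = −(-41.99%) / 6 = 6.9983…% ≈ 6.998%.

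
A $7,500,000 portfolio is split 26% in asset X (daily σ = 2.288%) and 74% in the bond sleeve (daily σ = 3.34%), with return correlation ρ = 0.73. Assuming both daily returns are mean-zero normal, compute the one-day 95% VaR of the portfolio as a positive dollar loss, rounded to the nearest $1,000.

$362,000

σ_p² = 0.26²·2.288² + 0.74²·3.34² + 2·0.73·0.26·0.74·2.288·3.34 = 8.6093 (%²).
σ_p = √8.6093 = 2.934%.
At 95%, z = 1.645.
VaR = 1.645 × 2.934% = 4.826%; on $7,500,000 that is $361,950.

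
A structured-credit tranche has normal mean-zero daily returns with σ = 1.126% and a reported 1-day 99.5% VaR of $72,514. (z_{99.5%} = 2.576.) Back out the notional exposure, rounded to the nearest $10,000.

$2,500,000

VaR as a fraction of value: z·σ = 2.576 × 1.126% = 2.90058%.
Position = $72,514 / 0.0290058 = $2,499,986.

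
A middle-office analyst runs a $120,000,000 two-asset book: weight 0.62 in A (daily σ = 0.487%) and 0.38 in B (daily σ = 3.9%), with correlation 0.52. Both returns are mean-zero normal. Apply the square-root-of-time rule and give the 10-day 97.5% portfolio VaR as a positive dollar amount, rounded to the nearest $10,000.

σ_p = √(0.62²·0.487² + 0.38²·3.9² + 2·0.52·0.62·0.38·0.487·3.9) = 1.659%.
σ_{10d} = 1.659% × √10 = 5.246%.
z(97.5%) = 1.960.
VaR = 1.960 × 5.246% = 10.282%; on $120,000,000 that is $12,338,400.

$12,340,000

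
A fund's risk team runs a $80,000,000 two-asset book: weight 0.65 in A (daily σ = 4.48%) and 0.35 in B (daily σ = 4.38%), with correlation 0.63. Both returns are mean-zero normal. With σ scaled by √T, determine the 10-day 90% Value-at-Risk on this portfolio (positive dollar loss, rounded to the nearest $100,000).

$13,200,000

σ_p = √(0.65²·4.48² + 0.35²·4.38² + 2·0.63·0.65·0.35·4.48·4.38) = 4.056%.
σ_{10d} = 4.056% × √10 = 12.826%.
z(90%) = 1.282.
VaR = 1.282 × 12.826% = 16.443%; on $80,000,000 that is $13,154,400.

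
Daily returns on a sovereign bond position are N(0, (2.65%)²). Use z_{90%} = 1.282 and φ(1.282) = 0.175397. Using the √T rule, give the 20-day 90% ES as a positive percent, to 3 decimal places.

σ_{20d} = 2.65% × √20 = 11.851%.
ES multiplier = φ(z)/(1−α) = 0.175397/0.1 = 1.754.
ES = 11.851% × 1.754 = 20.787%.

20.787%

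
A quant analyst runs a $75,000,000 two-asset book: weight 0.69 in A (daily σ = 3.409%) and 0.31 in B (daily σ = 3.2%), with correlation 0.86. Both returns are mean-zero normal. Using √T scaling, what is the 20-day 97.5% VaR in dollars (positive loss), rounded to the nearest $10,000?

σ_p = √(0.69²·3.409² + 0.31²·3.2² + 2·0.86·0.69·0.31·3.409·3.2) = 3.245%.
σ_{20d} = 3.245% × √20 = 14.512%.
z(97.5%) = 1.960.
VaR = 1.960 × 14.512% = 28.444%; on $75,000,000 that is $21,333,000.

$21,330,000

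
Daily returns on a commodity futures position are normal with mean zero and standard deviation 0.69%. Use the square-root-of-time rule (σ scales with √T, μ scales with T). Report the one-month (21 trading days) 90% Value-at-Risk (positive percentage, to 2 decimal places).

At 90%, z = 1.282.
σ_{21d} = 0.69% × √21 = 3.162%.
VaR = 1.282 × 3.162% = 4.054%.

4.05%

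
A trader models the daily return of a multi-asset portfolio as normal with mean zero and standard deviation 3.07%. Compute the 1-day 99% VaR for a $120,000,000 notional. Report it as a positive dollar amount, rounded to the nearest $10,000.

$8,570,000

At 99% one-sided, z = 2.326.
VaR = z·σ = 2.326 × 3.07% = 7.141%.
On $120,000,000: 0.07141 × $120,000,000 = $8,569,200.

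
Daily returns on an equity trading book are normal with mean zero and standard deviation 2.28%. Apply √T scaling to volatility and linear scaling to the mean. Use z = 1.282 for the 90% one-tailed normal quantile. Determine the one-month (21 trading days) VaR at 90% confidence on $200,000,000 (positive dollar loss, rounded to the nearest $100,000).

σ_{21d} = 2.28% × √21 = 10.448%.
VaR = 1.282 × 10.448% = 13.394%.
On $200,000,000: 0.13394 × $200,000,000 = $26,788,000.

$26,800,000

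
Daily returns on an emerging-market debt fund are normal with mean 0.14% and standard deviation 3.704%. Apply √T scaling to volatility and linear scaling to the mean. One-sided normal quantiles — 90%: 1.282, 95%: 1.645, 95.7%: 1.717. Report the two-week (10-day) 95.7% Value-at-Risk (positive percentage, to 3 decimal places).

18.711%

σ_{10d} = 3.704% × √10 = 11.713%; μ_{10d} = 10 × 0.14% = 1.400%.
VaR = −(1.400%) + 1.717 × 11.713% = 18.711%.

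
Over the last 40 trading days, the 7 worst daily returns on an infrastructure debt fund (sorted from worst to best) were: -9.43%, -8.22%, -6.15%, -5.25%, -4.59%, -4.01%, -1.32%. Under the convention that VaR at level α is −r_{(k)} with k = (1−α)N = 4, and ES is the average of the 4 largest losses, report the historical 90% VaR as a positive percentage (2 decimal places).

k = 4; the 4th lowest return is -5.25%, so VaR = 5.25%.

5.25%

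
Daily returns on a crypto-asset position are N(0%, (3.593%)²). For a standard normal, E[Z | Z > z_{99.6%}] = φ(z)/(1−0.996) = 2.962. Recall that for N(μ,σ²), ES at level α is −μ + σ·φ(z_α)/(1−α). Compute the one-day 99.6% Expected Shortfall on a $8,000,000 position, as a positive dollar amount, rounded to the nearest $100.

$851,400

ES = 3.593% × 2.962 = 10.642%.
On $8,000,000: 0.10642 × $8,000,000 = $851,360.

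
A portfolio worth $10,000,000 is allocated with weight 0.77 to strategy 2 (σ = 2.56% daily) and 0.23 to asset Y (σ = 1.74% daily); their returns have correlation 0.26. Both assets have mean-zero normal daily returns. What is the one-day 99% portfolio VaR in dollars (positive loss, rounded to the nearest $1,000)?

σ_p² = 0.77²·2.56² + 0.23²·1.74² + 2·0.26·0.77·0.23·2.56·1.74 = 4.4560 (%²).
σ_p = √4.4560 = 2.111%.
At 99%, z = 2.326.
VaR = 2.326 × 2.111% = 4.910%; on $10,000,000 that is $491,000.

$491,000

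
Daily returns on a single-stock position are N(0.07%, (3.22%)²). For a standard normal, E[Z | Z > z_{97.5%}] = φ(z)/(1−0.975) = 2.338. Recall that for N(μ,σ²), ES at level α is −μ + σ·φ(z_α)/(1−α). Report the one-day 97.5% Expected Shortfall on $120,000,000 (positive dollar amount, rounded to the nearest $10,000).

ES = −(0.07%) + 3.22% × 2.338 = 7.458%.
On $120,000,000: 0.07458 × $120,000,000 = $8,949,600.

$8,950,000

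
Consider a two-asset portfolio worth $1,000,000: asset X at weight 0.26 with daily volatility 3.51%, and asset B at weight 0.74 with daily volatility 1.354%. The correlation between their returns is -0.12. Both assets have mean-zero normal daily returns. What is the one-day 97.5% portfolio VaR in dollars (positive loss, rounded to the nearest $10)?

σ_p² = 0.26²·3.51² + 0.74²·1.354² + 2·-0.12·0.26·0.74·3.51·1.354 = 1.6173 (%²).
σ_p = √1.6173 = 1.272%.
At 97.5%, z = 1.960.
VaR = 1.960 × 1.272% = 2.493%; on $1,000,000 that is $24,930.

$24,930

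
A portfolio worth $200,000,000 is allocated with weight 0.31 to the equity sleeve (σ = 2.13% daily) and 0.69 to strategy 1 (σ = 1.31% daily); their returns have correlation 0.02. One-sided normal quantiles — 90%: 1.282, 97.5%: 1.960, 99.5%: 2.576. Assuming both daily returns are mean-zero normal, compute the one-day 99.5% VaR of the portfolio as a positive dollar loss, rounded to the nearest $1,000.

$5,822,000

σ_p² = 0.31²·2.13² + 0.69²·1.31² + 2·0.02·0.31·0.69·2.13·1.31 = 1.2769 (%²).
σ_p = √1.2769 = 1.130%.
VaR = 2.576 × 1.130% = 2.911%; on $200,000,000 that is $5,822,000.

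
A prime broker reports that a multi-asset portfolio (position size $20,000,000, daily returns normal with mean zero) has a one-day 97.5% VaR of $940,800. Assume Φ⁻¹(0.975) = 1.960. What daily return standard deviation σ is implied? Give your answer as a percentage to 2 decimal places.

VaR as a fraction: $940,800 / $20,000,000 = 4.704%.
σ = VaR / z = 4.704% / 1.960 = 2.400%.

2.40%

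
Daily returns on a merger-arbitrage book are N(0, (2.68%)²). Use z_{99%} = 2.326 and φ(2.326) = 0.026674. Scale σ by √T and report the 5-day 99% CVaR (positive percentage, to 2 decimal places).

15.98%

σ_{5d} = 2.68% × √5 = 5.993%.
ES multiplier = φ(z)/(1−α) = 0.026674/0.01 = 2.667.
ES = 5.993% × 2.667 = 15.983%.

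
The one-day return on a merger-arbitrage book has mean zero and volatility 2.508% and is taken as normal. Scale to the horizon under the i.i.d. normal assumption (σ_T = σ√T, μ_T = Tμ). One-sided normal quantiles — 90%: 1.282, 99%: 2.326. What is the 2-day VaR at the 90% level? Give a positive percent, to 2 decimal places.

σ_{2d} = 2.508% × √2 = 3.547%.
VaR = 1.282 × 3.547% = 4.547%.

4.55%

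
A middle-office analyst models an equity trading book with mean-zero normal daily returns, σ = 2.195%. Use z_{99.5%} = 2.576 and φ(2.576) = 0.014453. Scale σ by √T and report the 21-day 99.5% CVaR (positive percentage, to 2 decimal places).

σ_{21d} = 2.195% × √21 = 10.059%.
ES multiplier = φ(z)/(1−α) = 0.014453/0.005 = 2.891.
ES = 10.059% × 2.891 = 29.081%.

29.08%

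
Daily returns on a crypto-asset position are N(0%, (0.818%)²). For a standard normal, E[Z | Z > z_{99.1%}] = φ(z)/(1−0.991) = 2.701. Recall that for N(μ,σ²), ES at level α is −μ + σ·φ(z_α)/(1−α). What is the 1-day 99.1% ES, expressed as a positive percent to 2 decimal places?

2.21%

ES = 0.818% × 2.701 = 2.209%.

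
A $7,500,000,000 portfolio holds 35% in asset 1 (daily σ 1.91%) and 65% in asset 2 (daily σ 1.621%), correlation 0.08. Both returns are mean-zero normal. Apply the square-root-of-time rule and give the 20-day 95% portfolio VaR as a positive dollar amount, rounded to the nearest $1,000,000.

σ_p = √(0.35²·1.91² + 0.65²·1.621² + 2·0.08·0.35·0.65·1.91·1.621) = 1.292%.
σ_{20d} = 1.292% × √20 = 5.778%.
z(95%) = 1.645.
VaR = 1.645 × 5.778% = 9.505%; on $7,500,000,000 that is $712,875,000.

$713,000,000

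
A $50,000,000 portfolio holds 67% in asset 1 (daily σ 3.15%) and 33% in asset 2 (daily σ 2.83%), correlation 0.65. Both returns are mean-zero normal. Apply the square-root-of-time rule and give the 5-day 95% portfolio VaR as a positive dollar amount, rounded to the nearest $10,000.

$5,170,000

σ_p = √(0.67²·3.15² + 0.33²·2.83² + 2·0.65·0.67·0.33·3.15·2.83) = 2.809%.
σ_{5d} = 2.809% × √5 = 6.281%.
z(95%) = 1.645.
VaR = 1.645 × 6.281% = 10.332%; on $50,000,000 that is $5,166,000.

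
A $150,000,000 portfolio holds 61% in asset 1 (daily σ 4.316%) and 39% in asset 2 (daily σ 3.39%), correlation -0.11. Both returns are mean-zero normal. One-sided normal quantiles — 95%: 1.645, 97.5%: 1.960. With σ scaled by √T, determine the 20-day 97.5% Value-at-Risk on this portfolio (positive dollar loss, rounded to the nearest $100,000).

$37,000,000

σ_p = √(0.61²·4.316² + 0.39²·3.39² + 2·-0.11·0.61·0.39·4.316·3.39) = 2.813%.
σ_{20d} = 2.813% × √20 = 12.580%.
VaR = 1.960 × 12.580% = 24.657%; on $150,000,000 that is $36,985,500.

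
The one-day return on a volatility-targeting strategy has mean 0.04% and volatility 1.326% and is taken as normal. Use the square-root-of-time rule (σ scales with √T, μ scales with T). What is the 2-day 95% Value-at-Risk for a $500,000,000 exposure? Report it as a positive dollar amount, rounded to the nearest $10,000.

At 95%, z = 1.645.
σ_{2d} = 1.326% × √2 = 1.875%; μ_{2d} = 2 × 0.04% = 0.080%.
VaR = −(0.080%) + 1.645 × 1.875% = 3.004%.
On $500,000,000: 0.03004 × $500,000,000 = $15,020,000.

$15,020,000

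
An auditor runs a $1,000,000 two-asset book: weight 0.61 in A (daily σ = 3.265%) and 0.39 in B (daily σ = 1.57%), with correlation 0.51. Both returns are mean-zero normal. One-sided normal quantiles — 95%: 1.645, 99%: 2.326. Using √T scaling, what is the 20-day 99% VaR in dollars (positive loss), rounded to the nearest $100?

σ_p = √(0.61²·3.265² + 0.39²·1.57² + 2·0.51·0.61·0.39·3.265·1.57) = 2.363%.
σ_{20d} = 2.363% × √20 = 10.568%.
VaR = 2.326 × 10.568% = 24.581%; on $1,000,000 that is $245,810.

$245,800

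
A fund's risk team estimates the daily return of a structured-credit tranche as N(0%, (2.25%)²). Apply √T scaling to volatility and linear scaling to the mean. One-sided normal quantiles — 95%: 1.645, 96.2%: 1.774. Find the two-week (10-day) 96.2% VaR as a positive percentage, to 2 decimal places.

σ_{10d} = 2.25% × √10 = 7.115%.
VaR = 1.774 × 7.115% = 12.622%.

12.62%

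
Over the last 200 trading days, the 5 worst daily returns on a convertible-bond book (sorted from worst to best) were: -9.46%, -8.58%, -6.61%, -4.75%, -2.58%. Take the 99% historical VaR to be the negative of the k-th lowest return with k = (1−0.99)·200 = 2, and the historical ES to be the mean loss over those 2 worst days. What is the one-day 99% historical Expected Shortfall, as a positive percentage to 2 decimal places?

9.02%

The 2 worst returns sum to -18.04%.
ES = −(-18.04%) / 2 = 9.02%.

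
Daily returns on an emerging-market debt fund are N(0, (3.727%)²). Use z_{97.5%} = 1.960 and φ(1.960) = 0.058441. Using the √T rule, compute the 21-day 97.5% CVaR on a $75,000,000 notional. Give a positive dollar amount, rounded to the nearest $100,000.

σ_{21d} = 3.727% × √21 = 17.079%.
ES multiplier = φ(z)/(1−α) = 0.058441/0.025 = 2.338.
ES = 17.079% × 2.338 = 39.931%; on $75,000,000: $29,948,250.

$29,900,000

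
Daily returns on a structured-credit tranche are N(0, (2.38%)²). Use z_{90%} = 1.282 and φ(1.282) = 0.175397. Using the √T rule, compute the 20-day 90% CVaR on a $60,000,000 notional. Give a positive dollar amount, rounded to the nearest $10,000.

$11,200,000

σ_{20d} = 2.38% × √20 = 10.644%.
ES multiplier = φ(z)/(1−α) = 0.175397/0.1 = 1.754.
ES = 10.644% × 1.754 = 18.670%; on $60,000,000: $11,202,000.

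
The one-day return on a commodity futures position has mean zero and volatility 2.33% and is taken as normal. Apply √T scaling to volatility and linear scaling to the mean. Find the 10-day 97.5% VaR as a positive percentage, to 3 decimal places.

14.441%

At 97.5%, z = 1.960.
σ_{10d} = 2.33% × √10 = 7.368%.
VaR = 1.960 × 7.368% = 14.441%.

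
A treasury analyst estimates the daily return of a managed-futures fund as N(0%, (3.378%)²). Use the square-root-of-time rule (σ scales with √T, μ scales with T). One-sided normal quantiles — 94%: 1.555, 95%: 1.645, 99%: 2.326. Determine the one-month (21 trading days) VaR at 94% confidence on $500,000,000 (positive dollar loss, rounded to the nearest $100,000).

$120,400,000

σ_{21d} = 3.378% × √21 = 15.480%.
VaR = 1.555 × 15.480% = 24.071%.
On $500,000,000: 0.24071 × $500,000,000 = $120,355,000.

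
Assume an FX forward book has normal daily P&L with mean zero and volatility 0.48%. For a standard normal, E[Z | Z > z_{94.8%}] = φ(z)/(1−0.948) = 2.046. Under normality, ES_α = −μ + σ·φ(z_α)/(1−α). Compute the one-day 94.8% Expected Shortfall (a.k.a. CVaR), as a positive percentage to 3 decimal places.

0.982%

ES = 0.48% × 2.046 = 0.982%.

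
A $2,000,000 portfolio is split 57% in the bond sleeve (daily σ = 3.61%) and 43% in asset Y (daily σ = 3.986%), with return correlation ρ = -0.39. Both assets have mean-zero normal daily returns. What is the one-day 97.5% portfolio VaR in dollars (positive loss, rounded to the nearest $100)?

σ_p² = 0.57²·3.61² + 0.43²·3.986² + 2·-0.39·0.57·0.43·3.61·3.986 = 4.4209 (%²).
σ_p = √4.4209 = 2.103%.
At 97.5%, z = 1.960.
VaR = 1.960 × 2.103% = 4.122%; on $2,000,000 that is $82,440.

$82,400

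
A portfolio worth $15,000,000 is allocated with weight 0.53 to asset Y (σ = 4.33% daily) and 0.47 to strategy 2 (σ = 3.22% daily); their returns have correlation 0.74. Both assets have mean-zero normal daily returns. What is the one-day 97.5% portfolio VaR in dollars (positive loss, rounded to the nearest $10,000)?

$1,050,000

σ_p² = 0.53²·4.33² + 0.47²·3.22² + 2·0.74·0.53·0.47·4.33·3.22 = 12.6971 (%²).
σ_p = √12.6971 = 3.563%.
At 97.5%, z = 1.960.
VaR = 1.960 × 3.563% = 6.983%; on $15,000,000 that is $1,047,450.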